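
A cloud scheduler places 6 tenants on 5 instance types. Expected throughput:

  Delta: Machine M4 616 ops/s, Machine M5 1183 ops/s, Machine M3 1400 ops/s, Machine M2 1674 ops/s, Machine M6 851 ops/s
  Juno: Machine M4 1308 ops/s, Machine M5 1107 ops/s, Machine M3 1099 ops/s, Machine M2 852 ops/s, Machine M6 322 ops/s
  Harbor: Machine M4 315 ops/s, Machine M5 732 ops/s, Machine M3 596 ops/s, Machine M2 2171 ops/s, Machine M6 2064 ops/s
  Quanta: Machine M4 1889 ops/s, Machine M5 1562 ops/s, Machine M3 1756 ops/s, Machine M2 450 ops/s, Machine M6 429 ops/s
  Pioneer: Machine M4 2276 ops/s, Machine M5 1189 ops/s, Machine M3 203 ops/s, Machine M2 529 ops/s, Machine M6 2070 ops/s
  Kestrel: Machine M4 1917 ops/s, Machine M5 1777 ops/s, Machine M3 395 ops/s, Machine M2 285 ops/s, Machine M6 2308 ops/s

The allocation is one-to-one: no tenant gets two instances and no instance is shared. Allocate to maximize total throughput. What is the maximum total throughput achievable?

Maximum total: 9717 ops/s

Optimal: Pioneer→Machine M4 (2276 ops/s), Quanta→Machine M5 (1562 ops/s), Delta→Machine M3 (1400 ops/s), Harbor→Machine M2 (2171 ops/s), Kestrel→Machine M6 (2308 ops/s) — total 2276+1562+1400+2171+2308 = 9717 ops/s.
Max-entry greedy (repeatedly take the single best remaining cell) gives 9694 ops/s, worse by 23.
Swapping Delta↔Harbor (Delta→Machine M2 1674 ops/s, Harbor→Machine M3 596 ops/s) loses 1301.
No other one-to-one assignment exceeds 9717 ops/s.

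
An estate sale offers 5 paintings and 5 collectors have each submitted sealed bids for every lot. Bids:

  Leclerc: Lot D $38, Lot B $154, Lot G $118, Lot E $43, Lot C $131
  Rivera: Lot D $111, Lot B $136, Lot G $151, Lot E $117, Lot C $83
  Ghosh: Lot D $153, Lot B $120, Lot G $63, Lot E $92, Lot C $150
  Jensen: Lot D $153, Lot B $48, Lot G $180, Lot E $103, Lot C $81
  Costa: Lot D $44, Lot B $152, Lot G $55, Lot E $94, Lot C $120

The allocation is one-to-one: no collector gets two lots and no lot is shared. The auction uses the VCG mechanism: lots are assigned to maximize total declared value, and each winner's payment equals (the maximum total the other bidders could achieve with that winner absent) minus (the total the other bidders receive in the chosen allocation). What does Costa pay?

Costa pays $27.

Efficient allocation: Leclerc→Lot C ($131), Rivera→Lot E ($117), Ghosh→Lot D ($153), Jensen→Lot G ($180), Costa→Lot B ($152); total welfare W = $733.
Costa receives Lot B at value $152, so the others get W − 152 = $581.
Without Costa: best allocation of the remaining 4 bidders over all 5 lots is Leclerc→Lot B ($154), Rivera→Lot G ($151), Ghosh→Lot C ($150), Jensen→Lot D ($153), total $608.
VCG payment = (others' best without Costa) − (others' welfare with Costa) = 608 − 581 = $27.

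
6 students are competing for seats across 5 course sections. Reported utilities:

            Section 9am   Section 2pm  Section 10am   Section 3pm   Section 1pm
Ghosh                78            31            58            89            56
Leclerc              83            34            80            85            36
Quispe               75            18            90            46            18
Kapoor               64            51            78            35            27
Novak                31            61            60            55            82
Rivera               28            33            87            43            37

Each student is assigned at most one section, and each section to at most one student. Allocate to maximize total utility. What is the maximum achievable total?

Max total: 395 points

Treat this as an assignment problem: match each student to one section.
Optimal: Leclerc→Section 9am (83 points), Kapoor→Section 2pm (51 points), Quispe→Section 10am (90 points), Ghosh→Section 3pm (89 points), Novak→Section 1pm (82 points) — total 83+51+90+89+82 = 395 points.
Column-greedy (each section in turn goes to its best remaining student) gives 360 points, worse by 35.
No other one-to-one assignment exceeds 395 points.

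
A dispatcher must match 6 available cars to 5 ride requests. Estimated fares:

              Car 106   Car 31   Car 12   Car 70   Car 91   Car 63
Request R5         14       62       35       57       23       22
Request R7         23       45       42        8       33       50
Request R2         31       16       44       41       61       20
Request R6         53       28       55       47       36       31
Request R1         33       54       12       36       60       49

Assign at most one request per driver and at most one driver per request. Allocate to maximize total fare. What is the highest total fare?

Max total: $277

Optimal: Car 70→Request R5 ($57), Car 63→Request R7 ($50), Car 91→Request R2 ($61), Car 12→Request R6 ($55), Car 31→Request R1 ($54) — total 57+50+61+55+54 = $277.
Next-best assignment: Car 70→Request R5, Car 63→Request R7, Car 91→Request R2, Car 106→Request R6, Car 31→Request R1 = $275.
Swapping Car 31↔Car 12 (Car 31→Request R6 $28, Car 12→Request R1 $12) loses 69.
Checked against all permutations: $277 is optimal.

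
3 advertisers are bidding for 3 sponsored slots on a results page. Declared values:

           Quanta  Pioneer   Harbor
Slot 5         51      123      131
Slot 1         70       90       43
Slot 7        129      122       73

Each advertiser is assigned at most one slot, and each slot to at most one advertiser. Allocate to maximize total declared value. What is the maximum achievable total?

Max total: $350

Optimal: Quanta→Slot 7 ($129), Pioneer→Slot 1 ($90), Harbor→Slot 5 ($131) — total 129+90+131 = $350.
Row-greedy (each advertiser in turn takes its best remaining slot) gives $295, worse by 55.
Next-best assignment: Quanta→Slot 1, Pioneer→Slot 7, Harbor→Slot 5 = $323.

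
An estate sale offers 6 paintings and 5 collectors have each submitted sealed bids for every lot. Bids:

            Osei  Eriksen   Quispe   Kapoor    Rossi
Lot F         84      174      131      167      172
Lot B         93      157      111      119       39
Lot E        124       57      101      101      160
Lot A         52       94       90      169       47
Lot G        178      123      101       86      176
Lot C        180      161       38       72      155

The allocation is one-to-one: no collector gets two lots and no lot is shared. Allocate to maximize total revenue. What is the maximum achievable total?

This is a one-to-one assignment (maximum-weight bipartite matching).
Optimal: Osei→Lot C ($180), Eriksen→Lot B ($157), Quispe→Lot F ($131), Kapoor→Lot A ($169), Rossi→Lot G ($176) — total 180+157+131+169+176 = $813.
Column-greedy (each lot in turn goes to its best remaining collector) gives $721, worse by 92.
Next-best assignment: Osei→Lot C, Eriksen→Lot F, Quispe→Lot B, Kapoor→Lot A, Rossi→Lot G = $810.
No other one-to-one assignment exceeds $813.

Max total: $813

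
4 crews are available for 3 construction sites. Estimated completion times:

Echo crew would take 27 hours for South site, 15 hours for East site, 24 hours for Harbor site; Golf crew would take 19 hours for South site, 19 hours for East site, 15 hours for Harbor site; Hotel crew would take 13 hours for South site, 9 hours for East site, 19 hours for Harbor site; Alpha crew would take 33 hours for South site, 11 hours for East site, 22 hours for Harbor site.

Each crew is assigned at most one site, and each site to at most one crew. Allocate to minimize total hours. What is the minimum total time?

Optimal: Hotel crew→South site (13 hours), Alpha crew→East site (11 hours), Golf crew→Harbor site (15 hours) — total 13+11+15 = 39 hours.
Min-entry greedy (repeatedly take the single cheapest remaining cell) gives 51 hours, worse by 12.
Swapping Hotel crew↔Alpha crew (Hotel crew→East site 9 hours, Alpha crew→South site 33 hours) adds 18.

Minimum total: 39 hours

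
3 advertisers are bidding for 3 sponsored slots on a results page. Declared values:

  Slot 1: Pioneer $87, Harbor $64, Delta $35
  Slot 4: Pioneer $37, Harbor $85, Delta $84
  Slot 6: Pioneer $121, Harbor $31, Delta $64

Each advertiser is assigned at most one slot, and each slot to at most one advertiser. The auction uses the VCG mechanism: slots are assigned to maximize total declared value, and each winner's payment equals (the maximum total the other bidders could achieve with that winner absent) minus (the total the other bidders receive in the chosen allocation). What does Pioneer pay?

Pioneer pays $1.

Efficient allocation: Pioneer→Slot 6 ($121), Harbor→Slot 1 ($64), Delta→Slot 4 ($84); total welfare W = $269.
Pioneer receives Slot 6 at value $121, so the others get W − 121 = $148.
Without Pioneer: best allocation of the remaining 2 bidders over all 3 slots is Harbor→Slot 4 ($85), Delta→Slot 6 ($64), total $149.
VCG payment = (others' best without Pioneer) − (others' welfare with Pioneer) = 149 − 148 = $1.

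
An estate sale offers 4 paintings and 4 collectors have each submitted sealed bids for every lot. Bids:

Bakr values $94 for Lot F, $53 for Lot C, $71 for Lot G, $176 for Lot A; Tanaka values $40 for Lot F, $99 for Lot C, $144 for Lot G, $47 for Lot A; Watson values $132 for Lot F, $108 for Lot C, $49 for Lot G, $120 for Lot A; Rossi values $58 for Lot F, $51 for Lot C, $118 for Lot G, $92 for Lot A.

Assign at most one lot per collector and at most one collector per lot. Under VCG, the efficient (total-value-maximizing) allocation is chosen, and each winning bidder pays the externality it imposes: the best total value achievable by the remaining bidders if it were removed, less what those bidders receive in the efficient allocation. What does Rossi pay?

Efficient allocation: Bakr→Lot A ($176), Tanaka→Lot C ($99), Watson→Lot F ($132), Rossi→Lot G ($118); total welfare W = $525.
Rossi receives Lot G at value $118, so the others get W − 118 = $407.
Without Rossi: best allocation of the remaining 3 bidders over all 4 lots is Bakr→Lot A ($176), Tanaka→Lot G ($144), Watson→Lot F ($132), total $452.
VCG payment = (others' best without Rossi) − (others' welfare with Rossi) = 452 − 407 = $45.

Rossi pays $45.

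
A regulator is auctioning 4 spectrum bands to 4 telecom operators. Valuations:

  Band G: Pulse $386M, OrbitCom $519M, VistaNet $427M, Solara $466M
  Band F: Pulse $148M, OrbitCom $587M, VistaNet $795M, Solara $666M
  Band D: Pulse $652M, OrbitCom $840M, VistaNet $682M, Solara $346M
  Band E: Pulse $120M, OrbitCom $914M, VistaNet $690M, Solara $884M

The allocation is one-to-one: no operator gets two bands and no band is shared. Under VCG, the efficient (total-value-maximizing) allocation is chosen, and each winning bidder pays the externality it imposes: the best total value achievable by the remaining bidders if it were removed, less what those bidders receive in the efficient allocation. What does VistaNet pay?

Efficient allocation: Pulse→Band G ($386M), OrbitCom→Band D ($840M), VistaNet→Band F ($795M), Solara→Band E ($884M); total welfare W = $2905M.
VistaNet receives Band F at value $795M, so the others get W − 795 = $2110M.
Without VistaNet: best allocation of the remaining 3 bidders over all 4 bands is Pulse→Band D ($652M), OrbitCom→Band E ($914M), Solara→Band F ($666M), total $2232M.
VCG payment = (others' best without VistaNet) − (others' welfare with VistaNet) = 2232 − 2110 = $122M.

VistaNet pays $122M.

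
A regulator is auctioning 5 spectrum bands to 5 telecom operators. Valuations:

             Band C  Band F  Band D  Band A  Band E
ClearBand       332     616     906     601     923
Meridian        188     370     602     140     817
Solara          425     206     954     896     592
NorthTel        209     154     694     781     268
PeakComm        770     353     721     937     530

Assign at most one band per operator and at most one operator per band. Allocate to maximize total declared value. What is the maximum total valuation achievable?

Optimal: ClearBand→Band F ($616M), Meridian→Band E ($817M), Solara→Band D ($954M), NorthTel→Band A ($781M), PeakComm→Band C ($770M) — total 616+817+954+781+770 = $3938M.
Checked against all permutations: $3938M is optimal.

Max total: $3938M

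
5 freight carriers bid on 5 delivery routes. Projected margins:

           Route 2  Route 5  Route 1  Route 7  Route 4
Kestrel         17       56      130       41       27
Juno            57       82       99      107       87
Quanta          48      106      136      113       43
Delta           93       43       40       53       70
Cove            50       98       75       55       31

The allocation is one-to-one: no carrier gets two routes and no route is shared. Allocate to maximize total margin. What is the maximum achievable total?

Optimal: Kestrel→Route 1 ($130k), Juno→Route 4 ($87k), Quanta→Route 7 ($113k), Delta→Route 2 ($93k), Cove→Route 5 ($98k) — total 130+87+113+93+98 = $521k.
Row-greedy (each carrier in turn takes its best remaining route) gives $467k, worse by 54.

Maximum total: $521k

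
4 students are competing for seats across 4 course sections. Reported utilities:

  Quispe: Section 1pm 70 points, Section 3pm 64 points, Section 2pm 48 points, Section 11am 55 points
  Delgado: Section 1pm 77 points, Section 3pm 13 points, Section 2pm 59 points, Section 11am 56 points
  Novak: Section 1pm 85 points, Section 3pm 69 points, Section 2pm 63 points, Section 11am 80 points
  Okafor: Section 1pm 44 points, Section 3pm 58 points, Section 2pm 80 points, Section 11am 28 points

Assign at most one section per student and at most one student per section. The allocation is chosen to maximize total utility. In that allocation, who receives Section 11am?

Novak receives Section 11am.

Optimal: Quispe→Section 3pm (64 points), Delgado→Section 1pm (77 points), Novak→Section 11am (80 points), Okafor→Section 2pm (80 points) — total 64+77+80+80 = 301 points.
Next-best assignment: Quispe→Section 3pm, Delgado→Section 11am, Novak→Section 1pm, Okafor→Section 2pm = 285 points.
Checked against all permutations: 301 points is optimal.
Novak's own top section is Section 1pm (85 points), but forcing Novak→Section 1pm and reassigning the rest optimally gives only 285 points — worse by 16.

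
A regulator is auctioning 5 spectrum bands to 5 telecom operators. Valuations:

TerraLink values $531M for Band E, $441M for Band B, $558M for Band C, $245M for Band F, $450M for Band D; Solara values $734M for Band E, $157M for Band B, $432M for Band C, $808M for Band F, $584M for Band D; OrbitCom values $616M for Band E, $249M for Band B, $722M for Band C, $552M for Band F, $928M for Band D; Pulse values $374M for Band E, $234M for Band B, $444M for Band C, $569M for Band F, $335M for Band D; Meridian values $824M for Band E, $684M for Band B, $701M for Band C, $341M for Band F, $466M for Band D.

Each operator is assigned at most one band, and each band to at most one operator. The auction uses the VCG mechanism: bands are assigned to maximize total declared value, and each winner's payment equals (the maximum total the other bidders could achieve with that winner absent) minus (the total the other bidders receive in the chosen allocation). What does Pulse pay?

Efficient allocation: TerraLink→Band C ($558M), Solara→Band E ($734M), OrbitCom→Band D ($928M), Pulse→Band F ($569M), Meridian→Band B ($684M); total welfare W = $3473M.
Pulse receives Band F at value $569M, so the others get W − 569 = $2904M.
Without Pulse: best allocation of the remaining 4 bidders over all 5 bands is TerraLink→Band C ($558M), Solara→Band F ($808M), OrbitCom→Band D ($928M), Meridian→Band E ($824M), total $3118M.
VCG payment = (others' best without Pulse) − (others' welfare with Pulse) = 3118 − 2904 = $214M.

Pulse pays $214M.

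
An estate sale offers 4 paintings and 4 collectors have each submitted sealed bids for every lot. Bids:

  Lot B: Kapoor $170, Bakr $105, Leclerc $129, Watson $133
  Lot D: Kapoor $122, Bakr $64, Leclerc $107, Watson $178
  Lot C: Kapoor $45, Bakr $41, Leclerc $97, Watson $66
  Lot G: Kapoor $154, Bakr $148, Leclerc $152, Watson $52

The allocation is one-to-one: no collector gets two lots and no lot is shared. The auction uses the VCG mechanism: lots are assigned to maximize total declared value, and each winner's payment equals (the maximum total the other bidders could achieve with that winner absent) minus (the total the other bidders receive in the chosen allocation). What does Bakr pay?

Efficient allocation: Kapoor→Lot B ($170), Bakr→Lot G ($148), Leclerc→Lot C ($97), Watson→Lot D ($178); total welfare W = $593.
Bakr receives Lot G at value $148, so the others get W − 148 = $445.
Without Bakr: best allocation of the remaining 3 bidders over all 4 lots is Kapoor→Lot B ($170), Leclerc→Lot G ($152), Watson→Lot D ($178), total $500.
VCG payment = (others' best without Bakr) − (others' welfare with Bakr) = 500 − 445 = $55.

Bakr pays $55.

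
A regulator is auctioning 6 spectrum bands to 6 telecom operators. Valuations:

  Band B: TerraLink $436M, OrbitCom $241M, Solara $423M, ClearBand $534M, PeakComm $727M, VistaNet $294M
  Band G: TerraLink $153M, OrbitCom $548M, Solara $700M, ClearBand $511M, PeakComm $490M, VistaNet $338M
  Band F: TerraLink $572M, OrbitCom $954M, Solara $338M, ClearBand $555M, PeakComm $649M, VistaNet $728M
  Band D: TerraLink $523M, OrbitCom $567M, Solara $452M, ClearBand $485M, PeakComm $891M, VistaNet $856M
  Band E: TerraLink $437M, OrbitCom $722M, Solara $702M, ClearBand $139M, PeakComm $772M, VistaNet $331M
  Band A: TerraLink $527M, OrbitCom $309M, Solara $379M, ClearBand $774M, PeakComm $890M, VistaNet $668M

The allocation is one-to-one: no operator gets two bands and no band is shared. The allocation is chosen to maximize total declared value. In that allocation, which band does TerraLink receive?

TerraLink receives Band B.

This is the linear assignment problem.
Optimal: TerraLink→Band B ($436M), OrbitCom→Band F ($954M), Solara→Band G ($700M), ClearBand→Band A ($774M), PeakComm→Band E ($772M), VistaNet→Band D ($856M) — total 436+954+700+774+772+856 = $4492M.
Row-greedy (each operator in turn takes its best remaining band) gives $3953M, worse by 539.
Next-best assignment: TerraLink→Band E, OrbitCom→Band F, Solara→Band G, ClearBand→Band A, PeakComm→Band B, VistaNet→Band D = $4448M.
Swapping TerraLink↔VistaNet (TerraLink→Band D $523M, VistaNet→Band B $294M) loses 475.
TerraLink's own top band is Band F ($572M), but forcing TerraLink→Band F and reassigning the rest optimally gives only $4351M — worse by 141.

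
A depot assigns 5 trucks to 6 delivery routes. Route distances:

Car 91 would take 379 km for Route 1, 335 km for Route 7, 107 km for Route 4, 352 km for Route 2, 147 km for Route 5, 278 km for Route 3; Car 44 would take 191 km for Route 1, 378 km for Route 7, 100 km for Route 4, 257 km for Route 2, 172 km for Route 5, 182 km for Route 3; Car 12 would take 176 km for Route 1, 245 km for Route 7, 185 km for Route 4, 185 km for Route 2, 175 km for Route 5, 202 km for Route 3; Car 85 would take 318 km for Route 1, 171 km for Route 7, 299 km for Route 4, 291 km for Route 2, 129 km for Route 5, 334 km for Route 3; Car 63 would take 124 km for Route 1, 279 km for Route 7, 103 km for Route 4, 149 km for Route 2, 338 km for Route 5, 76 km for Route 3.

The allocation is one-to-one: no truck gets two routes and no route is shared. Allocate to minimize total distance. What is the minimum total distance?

Minimum total: 670 km

This is a one-to-one assignment (minimum-cost bipartite matching).
Optimal: Car 91→Route 5 (147 km), Car 44→Route 4 (100 km), Car 12→Route 1 (176 km), Car 85→Route 7 (171 km), Car 63→Route 3 (76 km) — total 147+100+176+171+76 = 670 km.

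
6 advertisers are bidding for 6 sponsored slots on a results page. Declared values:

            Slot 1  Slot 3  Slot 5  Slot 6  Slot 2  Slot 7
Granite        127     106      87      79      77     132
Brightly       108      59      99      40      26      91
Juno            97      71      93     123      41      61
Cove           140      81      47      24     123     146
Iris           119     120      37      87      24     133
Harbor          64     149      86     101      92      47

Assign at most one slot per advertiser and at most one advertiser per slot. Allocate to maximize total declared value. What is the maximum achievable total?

Treat this as an assignment problem: match each advertiser to one slot.
Optimal: Granite→Slot 1 ($127), Brightly→Slot 5 ($99), Juno→Slot 6 ($123), Cove→Slot 2 ($123), Iris→Slot 7 ($133), Harbor→Slot 3 ($149) — total 127+99+123+123+133+149 = $754.
Max-entry greedy (repeatedly take the single best remaining cell) gives $668, worse by 86.
Next-best assignment: Granite→Slot 7, Brightly→Slot 5, Juno→Slot 6, Cove→Slot 2, Iris→Slot 1, Harbor→Slot 3 = $745.

Max total: $754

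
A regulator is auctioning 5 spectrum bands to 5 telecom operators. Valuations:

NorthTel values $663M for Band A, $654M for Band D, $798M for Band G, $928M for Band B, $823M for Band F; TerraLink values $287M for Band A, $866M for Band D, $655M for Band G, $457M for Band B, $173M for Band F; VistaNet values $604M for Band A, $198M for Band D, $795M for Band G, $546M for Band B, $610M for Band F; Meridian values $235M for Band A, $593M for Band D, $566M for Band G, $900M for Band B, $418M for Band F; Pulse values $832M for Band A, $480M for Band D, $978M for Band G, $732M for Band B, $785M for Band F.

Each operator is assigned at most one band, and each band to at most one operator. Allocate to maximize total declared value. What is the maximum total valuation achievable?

Optimal: NorthTel→Band F ($823M), TerraLink→Band D ($866M), VistaNet→Band G ($795M), Meridian→Band B ($900M), Pulse→Band A ($832M) — total 823+866+795+900+832 = $4216M.
Max-entry greedy (repeatedly take the single best remaining cell) gives $3617M, worse by 599.

Maximum total: $4216M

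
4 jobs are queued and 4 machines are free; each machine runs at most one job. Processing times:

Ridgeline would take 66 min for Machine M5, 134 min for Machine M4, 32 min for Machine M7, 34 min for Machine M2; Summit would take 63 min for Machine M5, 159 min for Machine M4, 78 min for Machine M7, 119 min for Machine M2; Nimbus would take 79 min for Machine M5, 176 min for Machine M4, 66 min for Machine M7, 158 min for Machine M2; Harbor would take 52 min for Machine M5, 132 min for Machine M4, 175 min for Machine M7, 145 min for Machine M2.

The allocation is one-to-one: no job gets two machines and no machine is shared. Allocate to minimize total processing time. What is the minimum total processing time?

Optimal: Ridgeline→Machine M2 (34 min), Summit→Machine M5 (63 min), Nimbus→Machine M7 (66 min), Harbor→Machine M4 (132 min) — total 34+63+66+132 = 295 min.
Row-greedy (each job in turn takes its cheapest remaining machine) gives 385 min, worse by 90.

Min total: 295 min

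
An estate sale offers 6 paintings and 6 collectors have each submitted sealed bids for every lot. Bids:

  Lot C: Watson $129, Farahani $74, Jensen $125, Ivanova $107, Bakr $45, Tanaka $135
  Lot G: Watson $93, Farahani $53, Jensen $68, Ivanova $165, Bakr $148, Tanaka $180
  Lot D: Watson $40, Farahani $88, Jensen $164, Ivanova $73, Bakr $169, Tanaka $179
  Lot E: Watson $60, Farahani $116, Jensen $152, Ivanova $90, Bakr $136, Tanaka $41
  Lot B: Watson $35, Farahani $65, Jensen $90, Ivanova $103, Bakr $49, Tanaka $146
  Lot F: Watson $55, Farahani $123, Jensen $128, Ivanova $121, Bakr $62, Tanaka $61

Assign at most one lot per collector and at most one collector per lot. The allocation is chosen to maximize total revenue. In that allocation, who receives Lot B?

Tanaka receives Lot B.

Optimal: Watson→Lot C ($129), Farahani→Lot F ($123), Jensen→Lot E ($152), Ivanova→Lot G ($165), Bakr→Lot D ($169), Tanaka→Lot B ($146) — total 129+123+152+165+169+146 = $884.
Swapping Ivanova↔Watson (Ivanova→Lot C $107, Watson→Lot G $93) loses 94.
Tanaka's own top lot is Lot G ($180), but forcing Tanaka→Lot G and reassigning the rest optimally gives only $856 — worse by 28.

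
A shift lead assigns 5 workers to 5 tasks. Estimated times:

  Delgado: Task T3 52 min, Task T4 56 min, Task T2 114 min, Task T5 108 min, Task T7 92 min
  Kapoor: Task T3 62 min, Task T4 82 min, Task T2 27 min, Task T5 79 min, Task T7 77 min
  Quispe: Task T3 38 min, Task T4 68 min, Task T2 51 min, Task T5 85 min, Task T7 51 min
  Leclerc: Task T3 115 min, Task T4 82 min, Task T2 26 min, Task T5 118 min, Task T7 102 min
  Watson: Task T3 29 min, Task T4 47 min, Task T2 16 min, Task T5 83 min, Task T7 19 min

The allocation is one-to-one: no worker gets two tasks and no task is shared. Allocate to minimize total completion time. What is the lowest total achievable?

Optimal: Delgado→Task T4 (56 min), Kapoor→Task T5 (79 min), Quispe→Task T3 (38 min), Leclerc→Task T2 (26 min), Watson→Task T7 (19 min) — total 56+79+38+26+19 = 218 min.
Row-greedy (each worker in turn takes its cheapest remaining task) gives 295 min, worse by 77.
Next-best assignment: Delgado→Task T4, Kapoor→Task T5, Quispe→Task T7, Leclerc→Task T2, Watson→Task T3 = 241 min.

Minimum total: 218 min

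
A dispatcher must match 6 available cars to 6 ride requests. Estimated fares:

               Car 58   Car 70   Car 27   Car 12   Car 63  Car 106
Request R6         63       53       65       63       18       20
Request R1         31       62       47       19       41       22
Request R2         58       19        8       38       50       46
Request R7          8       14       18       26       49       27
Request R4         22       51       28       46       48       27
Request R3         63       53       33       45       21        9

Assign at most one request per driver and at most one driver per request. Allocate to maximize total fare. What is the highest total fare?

Optimal: Car 58→Request R3 ($63), Car 70→Request R1 ($62), Car 27→Request R6 ($65), Car 12→Request R4 ($46), Car 63→Request R7 ($49), Car 106→Request R2 ($46) — total 63+62+65+46+49+46 = $331.

Max total: $331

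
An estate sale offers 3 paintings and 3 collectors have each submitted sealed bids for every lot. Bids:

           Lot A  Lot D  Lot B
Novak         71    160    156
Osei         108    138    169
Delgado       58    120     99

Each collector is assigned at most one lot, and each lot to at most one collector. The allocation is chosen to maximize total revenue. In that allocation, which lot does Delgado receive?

Treat this as an assignment problem: match each collector to one lot.
Optimal: Novak→Lot D ($160), Osei→Lot B ($169), Delgado→Lot A ($58) — total 160+169+58 = $387.
Column-greedy (each lot in turn goes to its best remaining collector) gives $367, worse by 20.
Every other assignment is strictly worse.
Delgado's own top lot is Lot D ($120), but forcing Delgado→Lot D and reassigning the rest optimally gives only $384 — worse by 3.

Delgado receives Lot A.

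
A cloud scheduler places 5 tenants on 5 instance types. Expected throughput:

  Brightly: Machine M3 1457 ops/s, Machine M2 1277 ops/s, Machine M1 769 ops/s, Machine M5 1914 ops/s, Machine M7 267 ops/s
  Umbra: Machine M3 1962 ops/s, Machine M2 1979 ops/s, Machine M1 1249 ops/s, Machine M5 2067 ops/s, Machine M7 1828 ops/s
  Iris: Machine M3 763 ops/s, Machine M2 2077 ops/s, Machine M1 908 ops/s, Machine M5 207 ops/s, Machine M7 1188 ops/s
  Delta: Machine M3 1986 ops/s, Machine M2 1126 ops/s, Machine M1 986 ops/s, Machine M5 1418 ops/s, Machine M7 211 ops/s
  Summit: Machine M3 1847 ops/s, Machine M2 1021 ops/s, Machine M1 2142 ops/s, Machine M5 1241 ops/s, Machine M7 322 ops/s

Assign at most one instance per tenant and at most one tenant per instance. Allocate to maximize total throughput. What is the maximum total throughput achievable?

Maximum total: 9947 ops/s

Optimal: Brightly→Machine M5 (1914 ops/s), Umbra→Machine M7 (1828 ops/s), Iris→Machine M2 (2077 ops/s), Delta→Machine M3 (1986 ops/s), Summit→Machine M1 (2142 ops/s) — total 1914+1828+2077+1986+2142 = 9947 ops/s.
Column-greedy (each instance in turn goes to its best remaining tenant) gives 8539 ops/s, worse by 1408.
Next-best assignment: Brightly→Machine M5, Umbra→Machine M2, Iris→Machine M7, Delta→Machine M3, Summit→Machine M1 = 9209 ops/s.
Checked against all permutations: 9947 ops/s is optimal.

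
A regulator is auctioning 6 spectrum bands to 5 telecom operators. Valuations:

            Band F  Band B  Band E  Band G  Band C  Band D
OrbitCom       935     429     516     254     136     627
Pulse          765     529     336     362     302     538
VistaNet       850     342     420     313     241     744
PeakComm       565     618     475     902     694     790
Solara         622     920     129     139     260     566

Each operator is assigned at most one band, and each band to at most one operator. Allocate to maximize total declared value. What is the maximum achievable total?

Maximum total: $3847M

Optimal: OrbitCom→Band E ($516M), Pulse→Band F ($765M), VistaNet→Band D ($744M), PeakComm→Band G ($902M), Solara→Band B ($920M) — total 516+765+744+902+920 = $3847M.
Column-greedy (each band in turn goes to its best remaining operator) gives $2933M, worse by 914.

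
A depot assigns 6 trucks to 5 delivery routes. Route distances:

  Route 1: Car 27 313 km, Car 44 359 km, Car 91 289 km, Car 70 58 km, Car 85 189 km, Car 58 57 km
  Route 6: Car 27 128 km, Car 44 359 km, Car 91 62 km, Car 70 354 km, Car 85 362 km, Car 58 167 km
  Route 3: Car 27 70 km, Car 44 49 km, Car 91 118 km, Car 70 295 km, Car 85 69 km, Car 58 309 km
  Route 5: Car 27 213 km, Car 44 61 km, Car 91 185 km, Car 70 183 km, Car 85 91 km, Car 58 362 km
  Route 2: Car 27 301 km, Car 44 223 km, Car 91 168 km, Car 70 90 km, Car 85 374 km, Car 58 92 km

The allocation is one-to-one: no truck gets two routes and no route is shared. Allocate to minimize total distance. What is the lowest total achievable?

Optimal: Car 58→Route 1 (57 km), Car 91→Route 6 (62 km), Car 85→Route 3 (69 km), Car 44→Route 5 (61 km), Car 70→Route 2 (90 km) — total 57+62+69+61+90 = 339 km.
Row-greedy (each truck in turn takes its cheapest remaining route) gives 625 km, worse by 286.
Next-best assignment: Car 58→Route 1, Car 91→Route 6, Car 27→Route 3, Car 44→Route 5, Car 70→Route 2 = 340 km.
Swapping Car 91↔Car 44 (Car 91→Route 5 185 km, Car 44→Route 6 359 km) adds 421.

Minimum total: 339 km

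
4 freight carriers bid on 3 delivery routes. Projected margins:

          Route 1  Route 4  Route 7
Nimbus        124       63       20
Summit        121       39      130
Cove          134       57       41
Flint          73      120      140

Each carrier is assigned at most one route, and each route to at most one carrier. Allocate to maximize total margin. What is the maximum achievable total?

Max total: $384k

Optimal: Cove→Route 1 ($134k), Flint→Route 4 ($120k), Summit→Route 7 ($130k) — total 134+120+130 = $384k.
Max-entry greedy (repeatedly take the single best remaining cell) gives $337k, worse by 47.
Swapping Summit↔Cove (Summit→Route 1 $121k, Cove→Route 7 $41k) loses 102.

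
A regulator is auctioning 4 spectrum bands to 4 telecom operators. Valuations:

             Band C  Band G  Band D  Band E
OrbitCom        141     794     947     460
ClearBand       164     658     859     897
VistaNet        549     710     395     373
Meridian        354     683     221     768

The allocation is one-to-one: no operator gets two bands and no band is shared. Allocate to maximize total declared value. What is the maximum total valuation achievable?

Optimal: OrbitCom→Band D ($947M), ClearBand→Band E ($897M), VistaNet→Band C ($549M), Meridian→Band G ($683M) — total 947+897+549+683 = $3076M.
Max-entry greedy (repeatedly take the single best remaining cell) gives $2908M, worse by 168.
Next-best assignment: OrbitCom→Band G, ClearBand→Band D, VistaNet→Band C, Meridian→Band E = $2970M.
Swapping VistaNet↔Meridian (VistaNet→Band G $710M, Meridian→Band C $354M) loses 168.
Every other assignment is strictly worse.

Maximum total: $3076M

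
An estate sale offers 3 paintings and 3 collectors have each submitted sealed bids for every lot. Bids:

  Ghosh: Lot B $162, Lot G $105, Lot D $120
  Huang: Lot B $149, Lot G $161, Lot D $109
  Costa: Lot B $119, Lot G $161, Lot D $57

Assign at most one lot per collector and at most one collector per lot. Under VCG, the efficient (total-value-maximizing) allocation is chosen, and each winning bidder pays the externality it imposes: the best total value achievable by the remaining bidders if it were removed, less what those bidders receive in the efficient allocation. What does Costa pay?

Efficient allocation: Ghosh→Lot B ($162), Huang→Lot D ($109), Costa→Lot G ($161); total welfare W = $432.
Costa receives Lot G at value $161, so the others get W − 161 = $271.
Without Costa: best allocation of the remaining 2 bidders over all 3 lots is Ghosh→Lot B ($162), Huang→Lot G ($161), total $323.
VCG payment = (others' best without Costa) − (others' welfare with Costa) = 323 − 271 = $52.

Costa pays $52.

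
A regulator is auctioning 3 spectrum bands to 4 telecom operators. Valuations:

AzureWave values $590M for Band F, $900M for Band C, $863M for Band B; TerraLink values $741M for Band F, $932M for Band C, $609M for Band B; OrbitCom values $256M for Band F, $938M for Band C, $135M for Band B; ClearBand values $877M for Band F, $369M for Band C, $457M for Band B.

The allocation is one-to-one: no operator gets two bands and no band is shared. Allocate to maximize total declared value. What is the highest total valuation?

Max total: $2678M

Optimal: ClearBand→Band F ($877M), OrbitCom→Band C ($938M), AzureWave→Band B ($863M) — total 877+938+863 = $2678M.
Row-greedy (each operator in turn takes its best remaining band) gives $1776M, worse by 902.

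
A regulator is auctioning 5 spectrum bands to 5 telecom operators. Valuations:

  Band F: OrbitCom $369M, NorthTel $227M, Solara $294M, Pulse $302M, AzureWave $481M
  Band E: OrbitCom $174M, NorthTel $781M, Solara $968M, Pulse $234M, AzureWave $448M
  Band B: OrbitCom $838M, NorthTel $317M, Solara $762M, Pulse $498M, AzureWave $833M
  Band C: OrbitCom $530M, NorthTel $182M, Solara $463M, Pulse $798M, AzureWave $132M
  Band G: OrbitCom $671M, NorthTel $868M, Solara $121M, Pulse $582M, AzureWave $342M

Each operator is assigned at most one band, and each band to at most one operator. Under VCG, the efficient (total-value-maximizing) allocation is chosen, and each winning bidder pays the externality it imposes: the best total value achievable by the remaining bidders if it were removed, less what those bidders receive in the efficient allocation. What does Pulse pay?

Efficient allocation: OrbitCom→Band B ($838M), NorthTel→Band G ($868M), Solara→Band E ($968M), Pulse→Band C ($798M), AzureWave→Band F ($481M); total welfare W = $3953M.
Pulse receives Band C at value $798M, so the others get W − 798 = $3155M.
Without Pulse: best allocation of the remaining 4 bidders over all 5 bands is OrbitCom→Band C ($530M), NorthTel→Band G ($868M), Solara→Band E ($968M), AzureWave→Band B ($833M), total $3199M.
VCG payment = (others' best without Pulse) − (others' welfare with Pulse) = 3199 − 3155 = $44M.

Pulse pays $44M.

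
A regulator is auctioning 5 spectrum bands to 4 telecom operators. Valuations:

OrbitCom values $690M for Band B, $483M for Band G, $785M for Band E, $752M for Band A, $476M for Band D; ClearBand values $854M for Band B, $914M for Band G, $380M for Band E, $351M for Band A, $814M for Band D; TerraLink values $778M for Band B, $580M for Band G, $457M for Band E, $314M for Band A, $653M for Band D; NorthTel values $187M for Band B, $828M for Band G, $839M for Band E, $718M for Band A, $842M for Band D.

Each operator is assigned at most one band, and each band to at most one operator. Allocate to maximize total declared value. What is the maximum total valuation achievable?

Max total: $3319M

Optimal: OrbitCom→Band E ($785M), ClearBand→Band G ($914M), TerraLink→Band B ($778M), NorthTel→Band D ($842M) — total 785+914+778+842 = $3319M.
Column-greedy (each band in turn goes to its best remaining operator) gives $2781M, worse by 538.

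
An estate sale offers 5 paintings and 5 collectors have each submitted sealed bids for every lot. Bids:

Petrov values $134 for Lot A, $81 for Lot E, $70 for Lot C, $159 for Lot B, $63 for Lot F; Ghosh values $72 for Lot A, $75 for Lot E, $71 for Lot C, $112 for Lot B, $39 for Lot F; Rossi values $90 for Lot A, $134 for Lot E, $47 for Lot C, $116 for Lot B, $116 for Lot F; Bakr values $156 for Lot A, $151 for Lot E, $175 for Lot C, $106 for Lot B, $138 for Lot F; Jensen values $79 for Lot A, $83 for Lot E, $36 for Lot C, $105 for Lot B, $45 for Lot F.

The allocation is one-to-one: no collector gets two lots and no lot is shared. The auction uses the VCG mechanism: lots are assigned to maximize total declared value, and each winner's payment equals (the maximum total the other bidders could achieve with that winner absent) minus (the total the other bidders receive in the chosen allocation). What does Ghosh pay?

Efficient allocation: Petrov→Lot A ($134), Ghosh→Lot B ($112), Rossi→Lot F ($116), Bakr→Lot C ($175), Jensen→Lot E ($83); total welfare W = $620.
Ghosh receives Lot B at value $112, so the others get W − 112 = $508.
Without Ghosh: best allocation of the remaining 4 bidders over all 5 lots is Petrov→Lot A ($134), Rossi→Lot E ($134), Bakr→Lot C ($175), Jensen→Lot B ($105), total $548.
VCG payment = (others' best without Ghosh) − (others' welfare with Ghosh) = 548 − 508 = $40.

Ghosh pays $40.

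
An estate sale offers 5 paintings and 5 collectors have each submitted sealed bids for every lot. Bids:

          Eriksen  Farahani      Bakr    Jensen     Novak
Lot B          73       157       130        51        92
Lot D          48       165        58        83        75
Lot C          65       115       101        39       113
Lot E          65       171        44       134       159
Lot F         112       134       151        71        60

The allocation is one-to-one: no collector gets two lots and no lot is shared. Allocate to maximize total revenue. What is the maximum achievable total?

Optimal: Eriksen→Lot F ($112), Farahani→Lot D ($165), Bakr→Lot B ($130), Jensen→Lot E ($134), Novak→Lot C ($113) — total 112+165+130+134+113 = $654.
Checked against all permutations: $654 is optimal.

Maximum total: $654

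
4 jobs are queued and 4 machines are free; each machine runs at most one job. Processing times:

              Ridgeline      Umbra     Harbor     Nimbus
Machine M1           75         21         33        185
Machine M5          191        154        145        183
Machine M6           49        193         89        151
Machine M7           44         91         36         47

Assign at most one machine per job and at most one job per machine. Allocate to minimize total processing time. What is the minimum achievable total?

Optimal: Ridgeline→Machine M6 (49 min), Umbra→Machine M1 (21 min), Harbor→Machine M5 (145 min), Nimbus→Machine M7 (47 min) — total 49+21+145+47 = 262 min.
Row-greedy (each job in turn takes its cheapest remaining machine) gives 337 min, worse by 75.

Minimum total: 262 min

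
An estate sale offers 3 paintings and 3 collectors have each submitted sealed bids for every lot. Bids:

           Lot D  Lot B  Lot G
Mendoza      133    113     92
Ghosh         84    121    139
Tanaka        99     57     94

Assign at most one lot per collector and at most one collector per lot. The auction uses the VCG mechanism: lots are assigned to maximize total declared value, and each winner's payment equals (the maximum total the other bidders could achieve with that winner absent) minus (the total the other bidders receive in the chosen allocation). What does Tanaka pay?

Tanaka pays $20.

Efficient allocation: Mendoza→Lot B ($113), Ghosh→Lot G ($139), Tanaka→Lot D ($99); total welfare W = $351.
Tanaka receives Lot D at value $99, so the others get W − 99 = $252.
Without Tanaka: best allocation of the remaining 2 bidders over all 3 lots is Mendoza→Lot D ($133), Ghosh→Lot G ($139), total $272.
VCG payment = (others' best without Tanaka) − (others' welfare with Tanaka) = 272 − 252 = $20.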